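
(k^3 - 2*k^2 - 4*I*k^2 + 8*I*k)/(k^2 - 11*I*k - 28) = k*(k - 2)/(k - 7*I)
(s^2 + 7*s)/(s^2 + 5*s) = (s + 7)/(s + 5)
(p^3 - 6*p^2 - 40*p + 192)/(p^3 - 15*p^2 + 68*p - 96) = (p + 6)/(p - 3)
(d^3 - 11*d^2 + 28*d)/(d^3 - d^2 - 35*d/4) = 4*(-d^2 + 11*d - 28)/(-4*d^2 + 4*d + 35)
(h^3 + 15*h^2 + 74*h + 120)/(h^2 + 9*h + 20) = h + 6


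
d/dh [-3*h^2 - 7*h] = -6*h - 7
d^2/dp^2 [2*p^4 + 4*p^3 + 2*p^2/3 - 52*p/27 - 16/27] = 24*p^2 + 24*p + 4/3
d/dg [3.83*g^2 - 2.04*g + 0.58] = 7.66*g - 2.04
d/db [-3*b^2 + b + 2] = 1 - 6*b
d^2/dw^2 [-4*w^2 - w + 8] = -8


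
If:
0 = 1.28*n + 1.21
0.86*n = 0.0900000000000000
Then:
No Solution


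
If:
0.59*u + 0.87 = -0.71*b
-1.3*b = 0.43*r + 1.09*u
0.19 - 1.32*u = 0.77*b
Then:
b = -2.61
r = 3.67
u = 1.67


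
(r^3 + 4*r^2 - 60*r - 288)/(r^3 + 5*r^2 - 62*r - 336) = (r + 6)/(r + 7)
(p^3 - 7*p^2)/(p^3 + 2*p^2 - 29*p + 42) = p^2*(p - 7)/(p^3 + 2*p^2 - 29*p + 42)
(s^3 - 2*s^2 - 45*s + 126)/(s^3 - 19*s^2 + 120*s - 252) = (s^2 + 4*s - 21)/(s^2 - 13*s + 42)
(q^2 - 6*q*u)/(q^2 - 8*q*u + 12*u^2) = q/(q - 2*u)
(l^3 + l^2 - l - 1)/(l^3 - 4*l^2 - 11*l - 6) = (l - 1)/(l - 6)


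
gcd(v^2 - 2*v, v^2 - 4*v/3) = v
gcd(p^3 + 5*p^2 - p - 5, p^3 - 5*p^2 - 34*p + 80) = p + 5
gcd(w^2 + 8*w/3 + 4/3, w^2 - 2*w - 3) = 1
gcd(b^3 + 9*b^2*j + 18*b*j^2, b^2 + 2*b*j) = b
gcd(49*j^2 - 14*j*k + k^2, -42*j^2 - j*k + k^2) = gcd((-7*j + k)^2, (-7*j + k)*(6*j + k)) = 7*j - k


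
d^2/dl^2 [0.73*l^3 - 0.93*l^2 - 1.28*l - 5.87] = 4.38*l - 1.86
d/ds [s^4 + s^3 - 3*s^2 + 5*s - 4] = 4*s^3 + 3*s^2 - 6*s + 5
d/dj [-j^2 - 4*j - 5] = -2*j - 4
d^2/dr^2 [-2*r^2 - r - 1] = -4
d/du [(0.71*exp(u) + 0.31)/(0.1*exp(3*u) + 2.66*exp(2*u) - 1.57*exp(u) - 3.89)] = (-(0.71*exp(u) + 0.31)*(0.3*exp(2*u) + 5.32*exp(u) - 1.57) + 0.071*exp(3*u) + 1.8886*exp(2*u) - 1.1147*exp(u) - 2.7619)*exp(u)/(0.1*exp(3*u) + 2.66*exp(2*u) - 1.57*exp(u) - 3.89)^2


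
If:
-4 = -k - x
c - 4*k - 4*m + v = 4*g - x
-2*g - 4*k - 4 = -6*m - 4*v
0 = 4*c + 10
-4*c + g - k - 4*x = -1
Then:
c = -5/2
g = 3*x - 7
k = 4 - x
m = 2 - 13*x/11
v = 25*x/11 - 3/2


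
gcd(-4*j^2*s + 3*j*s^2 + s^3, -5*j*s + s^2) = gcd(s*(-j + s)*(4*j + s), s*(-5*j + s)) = s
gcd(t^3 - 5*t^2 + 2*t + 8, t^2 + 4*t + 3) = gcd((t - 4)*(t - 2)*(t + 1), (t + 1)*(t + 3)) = t + 1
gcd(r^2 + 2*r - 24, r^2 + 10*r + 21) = 1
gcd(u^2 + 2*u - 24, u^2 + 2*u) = 1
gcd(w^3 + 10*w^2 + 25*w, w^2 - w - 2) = 1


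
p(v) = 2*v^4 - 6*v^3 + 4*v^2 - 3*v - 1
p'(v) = 8*v^3 - 18*v^2 + 8*v - 3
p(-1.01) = 14.37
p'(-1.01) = -37.68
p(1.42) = -6.24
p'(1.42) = -5.03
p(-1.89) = 84.99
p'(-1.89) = -136.43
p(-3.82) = 829.16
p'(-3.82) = -742.17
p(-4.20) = 1149.03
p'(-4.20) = -946.82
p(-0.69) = 5.40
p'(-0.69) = -19.72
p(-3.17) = 441.80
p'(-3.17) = -464.08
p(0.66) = -2.58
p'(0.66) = -3.26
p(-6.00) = 4049.00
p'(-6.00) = -2427.00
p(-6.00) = 4049.00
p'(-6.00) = -2427.00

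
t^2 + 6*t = t*(t + 6)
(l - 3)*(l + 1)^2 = l^3 - l^2 - 5*l - 3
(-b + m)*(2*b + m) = -2*b^2 + b*m + m^2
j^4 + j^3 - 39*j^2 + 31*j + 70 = (j - 5)*(j - 2)*(j + 1)*(j + 7)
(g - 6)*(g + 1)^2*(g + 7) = g^4 + 3*g^3 - 39*g^2 - 83*g - 42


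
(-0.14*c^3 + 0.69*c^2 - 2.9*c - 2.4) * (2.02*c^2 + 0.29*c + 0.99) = -0.2828*c^5 + 1.3532*c^4 - 5.7965*c^3 - 5.0059*c^2 - 3.567*c - 2.376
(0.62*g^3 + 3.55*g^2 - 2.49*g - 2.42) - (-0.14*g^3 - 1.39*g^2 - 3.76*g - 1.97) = 0.76*g^3 + 4.94*g^2 + 1.27*g - 0.45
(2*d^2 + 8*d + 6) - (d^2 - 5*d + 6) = d^2 + 13*d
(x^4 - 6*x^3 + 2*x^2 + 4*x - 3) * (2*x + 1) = 2*x^5 - 11*x^4 - 2*x^3 + 10*x^2 - 2*x - 3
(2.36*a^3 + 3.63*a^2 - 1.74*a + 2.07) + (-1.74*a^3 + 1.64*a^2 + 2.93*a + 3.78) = 0.62*a^3 + 5.27*a^2 + 1.19*a + 5.85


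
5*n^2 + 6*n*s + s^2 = (n + s)*(5*n + s)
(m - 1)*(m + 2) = m^2 + m - 2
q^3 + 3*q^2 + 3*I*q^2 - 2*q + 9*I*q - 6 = (q + 3)*(q + I)*(q + 2*I)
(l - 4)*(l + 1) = l^2 - 3*l - 4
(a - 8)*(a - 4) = a^2 - 12*a + 32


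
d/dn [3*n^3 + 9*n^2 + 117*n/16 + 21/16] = 9*n^2 + 18*n + 117/16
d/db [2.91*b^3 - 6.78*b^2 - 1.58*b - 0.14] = 8.73*b^2 - 13.56*b - 1.58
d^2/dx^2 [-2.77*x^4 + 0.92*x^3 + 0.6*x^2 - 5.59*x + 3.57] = -33.24*x^2 + 5.52*x + 1.2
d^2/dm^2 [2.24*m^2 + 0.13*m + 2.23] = 4.48000000000000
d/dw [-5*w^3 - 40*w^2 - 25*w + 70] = -15*w^2 - 80*w - 25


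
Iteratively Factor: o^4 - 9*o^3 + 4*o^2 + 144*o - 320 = (o + 4)*(o^3 - 13*o^2 + 56*o - 80) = (o - 4)*(o + 4)*(o^2 - 9*o + 20) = (o - 4)^2*(o + 4)*(o - 5)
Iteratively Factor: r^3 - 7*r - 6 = (r + 1)*(r^2 - r - 6) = (r + 1)*(r + 2)*(r - 3)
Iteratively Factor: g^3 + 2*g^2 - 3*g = (g - 1)*(g^2 + 3*g) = g*(g - 1)*(g + 3)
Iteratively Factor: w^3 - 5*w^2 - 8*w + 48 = (w + 3)*(w^2 - 8*w + 16) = (w - 4)*(w + 3)*(w - 4)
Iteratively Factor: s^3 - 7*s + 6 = (s - 1)*(s^2 + s - 6) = (s - 1)*(s + 3)*(s - 2)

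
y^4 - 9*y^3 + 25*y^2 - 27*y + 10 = (y - 5)*(y - 2)*(y - 1)^2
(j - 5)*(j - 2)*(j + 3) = j^3 - 4*j^2 - 11*j + 30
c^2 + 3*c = c*(c + 3)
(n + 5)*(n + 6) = n^2 + 11*n + 30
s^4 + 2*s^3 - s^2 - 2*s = s*(s - 1)*(s + 1)*(s + 2)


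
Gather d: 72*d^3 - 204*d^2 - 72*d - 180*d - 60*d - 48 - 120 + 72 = 72*d^3 - 204*d^2 - 312*d - 96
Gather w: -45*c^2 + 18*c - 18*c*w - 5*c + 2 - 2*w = -45*c^2 + 13*c + w*(-18*c - 2) + 2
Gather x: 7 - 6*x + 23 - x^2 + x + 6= -x^2 - 5*x + 36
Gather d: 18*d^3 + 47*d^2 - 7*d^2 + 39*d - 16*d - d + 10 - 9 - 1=18*d^3 + 40*d^2 + 22*d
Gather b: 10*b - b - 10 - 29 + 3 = 9*b - 36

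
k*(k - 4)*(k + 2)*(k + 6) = k^4 + 4*k^3 - 20*k^2 - 48*k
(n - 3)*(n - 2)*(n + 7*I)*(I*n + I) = I*n^4 - 7*n^3 - 4*I*n^3 + 28*n^2 + I*n^2 - 7*n + 6*I*n - 42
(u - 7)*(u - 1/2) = u^2 - 15*u/2 + 7/2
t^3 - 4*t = t*(t - 2)*(t + 2)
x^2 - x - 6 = (x - 3)*(x + 2)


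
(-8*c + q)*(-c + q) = 8*c^2 - 9*c*q + q^2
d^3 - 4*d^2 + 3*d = d*(d - 3)*(d - 1)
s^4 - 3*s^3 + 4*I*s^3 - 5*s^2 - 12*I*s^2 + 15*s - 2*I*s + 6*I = (s - 3)*(s + I)^2*(s + 2*I)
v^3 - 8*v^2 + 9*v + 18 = (v - 6)*(v - 3)*(v + 1)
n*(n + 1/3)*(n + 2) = n^3 + 7*n^2/3 + 2*n/3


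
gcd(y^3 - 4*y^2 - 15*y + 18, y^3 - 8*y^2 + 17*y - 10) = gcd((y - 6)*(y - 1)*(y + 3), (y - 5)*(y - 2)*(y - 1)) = y - 1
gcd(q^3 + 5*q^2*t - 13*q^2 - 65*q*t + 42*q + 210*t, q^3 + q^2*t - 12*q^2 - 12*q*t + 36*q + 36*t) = q - 6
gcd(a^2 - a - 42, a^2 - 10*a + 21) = a - 7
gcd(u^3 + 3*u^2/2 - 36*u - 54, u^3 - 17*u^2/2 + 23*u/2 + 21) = u - 6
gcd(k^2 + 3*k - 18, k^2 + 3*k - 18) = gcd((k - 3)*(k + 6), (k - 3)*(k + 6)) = k^2 + 3*k - 18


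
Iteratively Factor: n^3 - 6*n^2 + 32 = (n + 2)*(n^2 - 8*n + 16) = (n - 4)*(n + 2)*(n - 4)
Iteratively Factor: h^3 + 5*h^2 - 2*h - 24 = (h + 3)*(h^2 + 2*h - 8) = (h - 2)*(h + 3)*(h + 4)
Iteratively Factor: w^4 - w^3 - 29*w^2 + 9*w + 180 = (w - 3)*(w^3 + 2*w^2 - 23*w - 60) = (w - 3)*(w + 3)*(w^2 - w - 20) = (w - 5)*(w - 3)*(w + 3)*(w + 4)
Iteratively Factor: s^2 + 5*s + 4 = (s + 4)*(s + 1)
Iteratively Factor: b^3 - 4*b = (b)*(b^2 - 4) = b*(b - 2)*(b + 2)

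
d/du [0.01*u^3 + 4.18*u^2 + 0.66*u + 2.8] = 0.03*u^2 + 8.36*u + 0.66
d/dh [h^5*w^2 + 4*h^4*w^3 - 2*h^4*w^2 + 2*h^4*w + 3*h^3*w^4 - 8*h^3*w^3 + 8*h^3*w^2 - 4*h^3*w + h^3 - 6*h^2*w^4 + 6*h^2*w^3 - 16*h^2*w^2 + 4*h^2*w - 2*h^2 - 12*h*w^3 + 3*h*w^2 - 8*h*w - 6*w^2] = 5*h^4*w^2 + 16*h^3*w^3 - 8*h^3*w^2 + 8*h^3*w + 9*h^2*w^4 - 24*h^2*w^3 + 24*h^2*w^2 - 12*h^2*w + 3*h^2 - 12*h*w^4 + 12*h*w^3 - 32*h*w^2 + 8*h*w - 4*h - 12*w^3 + 3*w^2 - 8*w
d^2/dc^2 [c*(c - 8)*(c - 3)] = 6*c - 22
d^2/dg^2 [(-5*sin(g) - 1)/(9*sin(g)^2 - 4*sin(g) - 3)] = (-405*sin(g)^5 - 504*sin(g)^4 + 108*sin(g)^3 + 422*sin(g)^2 + 561*sin(g) - 34)/(-9*sin(g)^2 + 4*sin(g) + 3)^3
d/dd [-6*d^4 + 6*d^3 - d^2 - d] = -24*d^3 + 18*d^2 - 2*d - 1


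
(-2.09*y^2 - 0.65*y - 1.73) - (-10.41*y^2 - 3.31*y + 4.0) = 8.32*y^2 + 2.66*y - 5.73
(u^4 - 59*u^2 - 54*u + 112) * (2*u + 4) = 2*u^5 + 4*u^4 - 118*u^3 - 344*u^2 + 8*u + 448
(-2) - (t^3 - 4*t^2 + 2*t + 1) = -t^3 + 4*t^2 - 2*t - 3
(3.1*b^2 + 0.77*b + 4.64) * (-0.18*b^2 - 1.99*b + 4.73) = -0.558*b^4 - 6.3076*b^3 + 12.2955*b^2 - 5.5915*b + 21.9472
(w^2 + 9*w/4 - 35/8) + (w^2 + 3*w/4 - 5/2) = 2*w^2 + 3*w - 55/8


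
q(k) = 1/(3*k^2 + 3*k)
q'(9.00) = 0.00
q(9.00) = 0.00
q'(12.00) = 0.00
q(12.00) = 0.00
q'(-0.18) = -9.79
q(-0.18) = -2.26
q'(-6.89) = 0.00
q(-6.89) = 0.01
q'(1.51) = -0.09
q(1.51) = 0.09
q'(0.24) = -5.57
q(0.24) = 1.12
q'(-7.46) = 0.00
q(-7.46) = 0.01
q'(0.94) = -0.29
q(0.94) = 0.18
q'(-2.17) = 0.17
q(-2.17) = 0.13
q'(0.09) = -40.87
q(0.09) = 3.40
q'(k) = (-6*k - 3)/(3*k^2 + 3*k)^2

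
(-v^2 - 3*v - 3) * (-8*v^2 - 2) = 8*v^4 + 24*v^3 + 26*v^2 + 6*v + 6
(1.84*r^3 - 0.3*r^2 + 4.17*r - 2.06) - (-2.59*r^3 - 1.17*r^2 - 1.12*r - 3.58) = 4.43*r^3 + 0.87*r^2 + 5.29*r + 1.52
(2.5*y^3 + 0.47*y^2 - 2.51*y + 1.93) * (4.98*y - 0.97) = 12.45*y^4 - 0.0843999999999996*y^3 - 12.9557*y^2 + 12.0461*y - 1.8721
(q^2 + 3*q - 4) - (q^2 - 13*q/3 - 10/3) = 22*q/3 - 2/3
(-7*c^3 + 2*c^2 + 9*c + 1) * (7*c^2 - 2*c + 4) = -49*c^5 + 28*c^4 + 31*c^3 - 3*c^2 + 34*c + 4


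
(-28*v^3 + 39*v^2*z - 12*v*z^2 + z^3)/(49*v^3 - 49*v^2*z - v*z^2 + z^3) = (-4*v + z)/(7*v + z)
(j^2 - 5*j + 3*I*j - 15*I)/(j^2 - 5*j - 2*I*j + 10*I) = (j + 3*I)/(j - 2*I)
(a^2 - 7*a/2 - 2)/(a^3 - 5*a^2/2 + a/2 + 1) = (a - 4)/(a^2 - 3*a + 2)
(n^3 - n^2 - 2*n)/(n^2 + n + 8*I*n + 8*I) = n*(n - 2)/(n + 8*I)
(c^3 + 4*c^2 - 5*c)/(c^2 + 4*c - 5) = c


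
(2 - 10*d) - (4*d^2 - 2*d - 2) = -4*d^2 - 8*d + 4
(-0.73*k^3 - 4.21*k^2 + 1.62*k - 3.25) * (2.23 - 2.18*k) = 1.5914*k^4 + 7.5499*k^3 - 12.9199*k^2 + 10.6976*k - 7.2475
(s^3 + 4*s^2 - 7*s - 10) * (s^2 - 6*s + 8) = s^5 - 2*s^4 - 23*s^3 + 64*s^2 + 4*s - 80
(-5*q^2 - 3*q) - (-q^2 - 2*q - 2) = -4*q^2 - q + 2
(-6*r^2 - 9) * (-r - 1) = 6*r^3 + 6*r^2 + 9*r + 9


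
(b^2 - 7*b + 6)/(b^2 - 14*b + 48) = (b - 1)/(b - 8)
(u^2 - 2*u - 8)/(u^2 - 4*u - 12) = (u - 4)/(u - 6)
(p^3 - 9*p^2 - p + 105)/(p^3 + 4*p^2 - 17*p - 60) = (p^2 - 12*p + 35)/(p^2 + p - 20)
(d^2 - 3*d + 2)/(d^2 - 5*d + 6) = (d - 1)/(d - 3)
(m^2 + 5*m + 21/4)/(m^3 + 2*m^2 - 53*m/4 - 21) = (2*m + 7)/(2*m^2 + m - 28)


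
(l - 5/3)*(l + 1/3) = l^2 - 4*l/3 - 5/9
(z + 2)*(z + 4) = z^2 + 6*z + 8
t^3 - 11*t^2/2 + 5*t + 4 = (t - 4)*(t - 2)*(t + 1/2)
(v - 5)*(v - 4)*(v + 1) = v^3 - 8*v^2 + 11*v + 20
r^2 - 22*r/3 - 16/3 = (r - 8)*(r + 2/3)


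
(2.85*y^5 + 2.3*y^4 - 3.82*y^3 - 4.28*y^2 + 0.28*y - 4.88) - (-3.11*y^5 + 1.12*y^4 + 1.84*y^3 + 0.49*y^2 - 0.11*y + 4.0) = 5.96*y^5 + 1.18*y^4 - 5.66*y^3 - 4.77*y^2 + 0.39*y - 8.88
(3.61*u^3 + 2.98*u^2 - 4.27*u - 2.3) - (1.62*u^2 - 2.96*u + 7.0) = 3.61*u^3 + 1.36*u^2 - 1.31*u - 9.3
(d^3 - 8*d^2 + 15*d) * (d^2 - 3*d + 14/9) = d^5 - 11*d^4 + 365*d^3/9 - 517*d^2/9 + 70*d/3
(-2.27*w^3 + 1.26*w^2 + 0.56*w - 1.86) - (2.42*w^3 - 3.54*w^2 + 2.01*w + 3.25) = -4.69*w^3 + 4.8*w^2 - 1.45*w - 5.11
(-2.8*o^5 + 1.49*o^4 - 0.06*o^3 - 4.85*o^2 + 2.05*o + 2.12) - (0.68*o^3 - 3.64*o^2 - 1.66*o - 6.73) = -2.8*o^5 + 1.49*o^4 - 0.74*o^3 - 1.21*o^2 + 3.71*o + 8.85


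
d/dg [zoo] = 0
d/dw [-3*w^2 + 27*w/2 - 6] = 27/2 - 6*w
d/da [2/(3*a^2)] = -4/(3*a^3)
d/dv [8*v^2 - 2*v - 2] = 16*v - 2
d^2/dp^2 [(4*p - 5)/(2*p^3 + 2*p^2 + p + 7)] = 2*((4*p - 5)*(6*p^2 + 4*p + 1)^2 - 2*(12*p^2 + 8*p + (3*p + 1)*(4*p - 5) + 2)*(2*p^3 + 2*p^2 + p + 7))/(2*p^3 + 2*p^2 + p + 7)^3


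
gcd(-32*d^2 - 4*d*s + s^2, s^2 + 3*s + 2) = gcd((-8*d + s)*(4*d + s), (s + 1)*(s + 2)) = 1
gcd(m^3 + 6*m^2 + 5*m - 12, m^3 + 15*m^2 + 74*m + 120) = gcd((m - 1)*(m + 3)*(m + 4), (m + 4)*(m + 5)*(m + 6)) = m + 4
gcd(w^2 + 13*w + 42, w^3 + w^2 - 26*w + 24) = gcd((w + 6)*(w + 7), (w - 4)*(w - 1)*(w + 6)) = w + 6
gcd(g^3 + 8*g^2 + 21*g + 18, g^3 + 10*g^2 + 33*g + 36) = g^2 + 6*g + 9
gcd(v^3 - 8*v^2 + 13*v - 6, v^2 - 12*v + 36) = v - 6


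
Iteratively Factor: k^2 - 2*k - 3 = (k + 1)*(k - 3)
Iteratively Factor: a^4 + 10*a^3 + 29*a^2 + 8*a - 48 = (a + 3)*(a^3 + 7*a^2 + 8*a - 16) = (a - 1)*(a + 3)*(a^2 + 8*a + 16) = (a - 1)*(a + 3)*(a + 4)*(a + 4)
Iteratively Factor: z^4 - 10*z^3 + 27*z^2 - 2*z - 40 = (z - 2)*(z^3 - 8*z^2 + 11*z + 20) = (z - 4)*(z - 2)*(z^2 - 4*z - 5) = (z - 5)*(z - 4)*(z - 2)*(z + 1)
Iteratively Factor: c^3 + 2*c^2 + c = (c + 1)*(c^2 + c) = c*(c + 1)*(c + 1)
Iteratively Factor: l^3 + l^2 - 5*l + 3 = (l + 3)*(l^2 - 2*l + 1) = (l - 1)*(l + 3)*(l - 1)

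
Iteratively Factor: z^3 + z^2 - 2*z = (z)*(z^2 + z - 2) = z*(z - 1)*(z + 2)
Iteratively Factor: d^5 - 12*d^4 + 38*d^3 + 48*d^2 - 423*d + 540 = (d - 3)*(d^4 - 9*d^3 + 11*d^2 + 81*d - 180) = (d - 4)*(d - 3)*(d^3 - 5*d^2 - 9*d + 45) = (d - 4)*(d - 3)*(d + 3)*(d^2 - 8*d + 15) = (d - 4)*(d - 3)^2*(d + 3)*(d - 5)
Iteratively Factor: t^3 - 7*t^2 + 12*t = (t)*(t^2 - 7*t + 12) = t*(t - 3)*(t - 4)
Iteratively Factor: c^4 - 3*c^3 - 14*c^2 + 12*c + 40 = (c + 2)*(c^3 - 5*c^2 - 4*c + 20) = (c - 2)*(c + 2)*(c^2 - 3*c - 10) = (c - 2)*(c + 2)^2*(c - 5)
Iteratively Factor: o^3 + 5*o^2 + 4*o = (o)*(o^2 + 5*o + 4) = o*(o + 1)*(o + 4)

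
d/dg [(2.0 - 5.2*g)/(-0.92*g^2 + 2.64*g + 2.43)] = (-4.784*g^2 + 3.68*g - 17.916)/(0.8464*g^4 - 4.8576*g^3 + 2.4984*g^2 + 12.8304*g + 5.9049)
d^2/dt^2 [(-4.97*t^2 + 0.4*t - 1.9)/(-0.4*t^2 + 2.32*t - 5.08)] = (8.88178419700125e-16*t^4 + 9.09632000000001*t^3 - 58.77024*t^2 - 5.70239999999995*t + 259.818656)/(0.064*t^6 - 1.1136*t^5 + 8.89728*t^4 - 40.772608*t^3 + 112.995456*t^2 - 179.612544*t + 131.096512)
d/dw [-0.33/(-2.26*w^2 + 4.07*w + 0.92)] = (1.3431 - 1.4916*w)/(-2.26*w^2 + 4.07*w + 0.92)^2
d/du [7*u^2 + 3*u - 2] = 14*u + 3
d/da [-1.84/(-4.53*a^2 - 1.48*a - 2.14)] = (-16.6704*a - 2.7232)/(4.53*a^2 + 1.48*a + 2.14)^2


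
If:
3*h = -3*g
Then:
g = -h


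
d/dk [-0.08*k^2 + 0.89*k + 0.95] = 0.89 - 0.16*k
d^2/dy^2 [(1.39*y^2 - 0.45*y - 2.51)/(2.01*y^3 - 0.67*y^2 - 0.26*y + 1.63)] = (11.231478*y^6 - 10.90827*y^5 - 113.693238*y^4 - 11.031952*y^3 + 27.910056*y^2 + 43.768956*y + 1.183068)/(8.120601*y^9 - 8.120601*y^8 - 0.444410999999999*y^7 + 21.556178*y^6 - 13.11324*y^5 - 3.051783*y^4 + 17.707207*y^3 - 5.009805*y^2 - 2.072382*y + 4.330747)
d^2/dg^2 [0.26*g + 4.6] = 0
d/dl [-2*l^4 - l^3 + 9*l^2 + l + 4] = -8*l^3 - 3*l^2 + 18*l + 1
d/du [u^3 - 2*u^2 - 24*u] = 3*u^2 - 4*u - 24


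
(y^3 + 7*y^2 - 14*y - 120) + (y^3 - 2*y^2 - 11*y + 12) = 2*y^3 + 5*y^2 - 25*y - 108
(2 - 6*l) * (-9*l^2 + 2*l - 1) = 54*l^3 - 30*l^2 + 10*l - 2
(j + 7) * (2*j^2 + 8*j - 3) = 2*j^3 + 22*j^2 + 53*j - 21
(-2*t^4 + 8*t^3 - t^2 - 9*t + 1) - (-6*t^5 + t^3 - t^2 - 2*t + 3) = 6*t^5 - 2*t^4 + 7*t^3 - 7*t - 2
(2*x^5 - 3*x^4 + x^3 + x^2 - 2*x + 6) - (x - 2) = 2*x^5 - 3*x^4 + x^3 + x^2 - 3*x + 8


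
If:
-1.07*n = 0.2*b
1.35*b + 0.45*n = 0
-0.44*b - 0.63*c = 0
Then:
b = 0.00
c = 0.00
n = 0.00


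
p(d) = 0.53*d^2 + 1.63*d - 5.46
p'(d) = 1.06*d + 1.63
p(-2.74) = -5.95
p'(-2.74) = -1.27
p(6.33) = 26.09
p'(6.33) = 8.34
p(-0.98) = -6.55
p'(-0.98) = 0.59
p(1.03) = -3.22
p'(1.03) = 2.72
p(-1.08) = -6.60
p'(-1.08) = 0.49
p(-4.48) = -2.13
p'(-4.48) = -3.12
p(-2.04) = -6.58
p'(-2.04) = -0.53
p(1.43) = -2.05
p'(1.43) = 3.15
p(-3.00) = -5.58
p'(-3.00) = -1.55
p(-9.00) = 22.80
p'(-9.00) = -7.91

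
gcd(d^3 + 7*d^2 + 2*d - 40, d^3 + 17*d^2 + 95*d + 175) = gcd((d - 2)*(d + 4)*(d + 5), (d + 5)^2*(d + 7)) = d + 5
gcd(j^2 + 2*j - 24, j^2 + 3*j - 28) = j - 4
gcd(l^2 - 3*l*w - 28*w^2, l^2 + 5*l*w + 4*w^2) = l + 4*w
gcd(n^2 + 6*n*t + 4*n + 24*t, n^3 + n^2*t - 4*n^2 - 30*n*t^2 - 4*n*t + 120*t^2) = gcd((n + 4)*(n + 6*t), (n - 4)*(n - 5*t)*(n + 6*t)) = n + 6*t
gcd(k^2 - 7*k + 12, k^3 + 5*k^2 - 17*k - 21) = k - 3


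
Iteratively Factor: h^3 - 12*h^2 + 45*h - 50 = (h - 2)*(h^2 - 10*h + 25) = (h - 5)*(h - 2)*(h - 5)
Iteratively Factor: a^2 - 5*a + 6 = (a - 3)*(a - 2)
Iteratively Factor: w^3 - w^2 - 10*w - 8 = (w + 2)*(w^2 - 3*w - 4) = (w - 4)*(w + 2)*(w + 1)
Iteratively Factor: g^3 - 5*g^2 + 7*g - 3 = (g - 1)*(g^2 - 4*g + 3) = (g - 1)^2*(g - 3)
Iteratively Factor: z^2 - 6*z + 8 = (z - 4)*(z - 2)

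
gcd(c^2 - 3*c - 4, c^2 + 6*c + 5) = c + 1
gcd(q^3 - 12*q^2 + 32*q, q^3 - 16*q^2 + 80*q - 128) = q^2 - 12*q + 32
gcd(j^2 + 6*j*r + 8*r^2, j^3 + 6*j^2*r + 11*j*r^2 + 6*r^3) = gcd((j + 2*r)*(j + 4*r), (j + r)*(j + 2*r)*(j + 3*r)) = j + 2*r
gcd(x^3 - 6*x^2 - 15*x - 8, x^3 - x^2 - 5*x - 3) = x^2 + 2*x + 1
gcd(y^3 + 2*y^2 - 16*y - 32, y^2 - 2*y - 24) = y + 4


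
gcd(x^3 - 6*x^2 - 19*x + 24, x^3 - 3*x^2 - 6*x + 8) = x - 1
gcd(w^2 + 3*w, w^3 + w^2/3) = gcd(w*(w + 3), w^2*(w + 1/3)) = w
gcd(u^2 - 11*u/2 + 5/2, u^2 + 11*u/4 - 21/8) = 1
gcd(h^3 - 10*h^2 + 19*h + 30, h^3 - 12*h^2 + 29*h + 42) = h^2 - 5*h - 6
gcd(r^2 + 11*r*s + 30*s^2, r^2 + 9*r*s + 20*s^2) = r + 5*s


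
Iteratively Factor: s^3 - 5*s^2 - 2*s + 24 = (s - 3)*(s^2 - 2*s - 8) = (s - 3)*(s + 2)*(s - 4)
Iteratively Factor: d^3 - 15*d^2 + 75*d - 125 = (d - 5)*(d^2 - 10*d + 25) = (d - 5)^2*(d - 5)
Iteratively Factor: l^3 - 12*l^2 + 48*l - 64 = (l - 4)*(l^2 - 8*l + 16) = (l - 4)^2*(l - 4)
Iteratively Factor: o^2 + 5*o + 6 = (o + 3)*(o + 2)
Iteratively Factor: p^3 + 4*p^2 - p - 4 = (p - 1)*(p^2 + 5*p + 4) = (p - 1)*(p + 1)*(p + 4)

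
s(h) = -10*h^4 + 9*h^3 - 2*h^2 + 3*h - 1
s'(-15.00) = 141138.00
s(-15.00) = -537121.00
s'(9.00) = -27006.00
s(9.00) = -59185.00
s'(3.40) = -1270.64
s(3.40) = -996.52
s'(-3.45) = 1980.71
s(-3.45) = -1821.42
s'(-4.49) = 4186.04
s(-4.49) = -4933.76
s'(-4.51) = 4239.58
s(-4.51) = -5018.01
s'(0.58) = 1.96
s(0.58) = 0.69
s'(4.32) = -2735.26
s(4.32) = -2782.62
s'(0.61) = 1.53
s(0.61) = 0.74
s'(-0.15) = 4.34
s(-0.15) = -1.53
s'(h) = -40*h^3 + 27*h^2 - 4*h + 3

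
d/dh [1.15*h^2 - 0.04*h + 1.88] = 2.3*h - 0.04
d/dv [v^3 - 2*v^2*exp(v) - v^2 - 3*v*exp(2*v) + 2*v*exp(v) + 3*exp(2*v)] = -2*v^2*exp(v) + 3*v^2 - 6*v*exp(2*v) - 2*v*exp(v) - 2*v + 3*exp(2*v) + 2*exp(v)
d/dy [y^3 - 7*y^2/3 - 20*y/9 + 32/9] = 3*y^2 - 14*y/3 - 20/9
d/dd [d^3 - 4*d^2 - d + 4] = 3*d^2 - 8*d - 1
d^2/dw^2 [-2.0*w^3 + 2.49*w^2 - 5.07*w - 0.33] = 4.98 - 12.0*w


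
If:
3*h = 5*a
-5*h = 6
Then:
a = -18/25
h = -6/5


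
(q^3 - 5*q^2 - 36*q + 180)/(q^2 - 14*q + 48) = (q^2 + q - 30)/(q - 8)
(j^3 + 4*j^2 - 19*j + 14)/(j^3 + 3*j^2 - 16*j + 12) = (j + 7)/(j + 6)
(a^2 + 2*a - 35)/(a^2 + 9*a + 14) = (a - 5)/(a + 2)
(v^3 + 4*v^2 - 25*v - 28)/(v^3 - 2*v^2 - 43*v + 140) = (v + 1)/(v - 5)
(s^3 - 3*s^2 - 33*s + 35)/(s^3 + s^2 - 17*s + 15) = (s - 7)/(s - 3)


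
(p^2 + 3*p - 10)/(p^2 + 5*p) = (p - 2)/p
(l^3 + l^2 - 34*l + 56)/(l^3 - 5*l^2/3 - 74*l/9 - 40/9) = 9*(l^2 + 5*l - 14)/(9*l^2 + 21*l + 10)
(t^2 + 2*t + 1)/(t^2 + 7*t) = (t^2 + 2*t + 1)/(t*(t + 7))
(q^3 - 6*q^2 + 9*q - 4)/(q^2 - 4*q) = q - 2 + 1/q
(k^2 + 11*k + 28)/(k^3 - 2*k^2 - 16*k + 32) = (k + 7)/(k^2 - 6*k + 8)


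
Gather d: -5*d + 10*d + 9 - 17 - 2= 5*d - 10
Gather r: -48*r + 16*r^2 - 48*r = 16*r^2 - 96*r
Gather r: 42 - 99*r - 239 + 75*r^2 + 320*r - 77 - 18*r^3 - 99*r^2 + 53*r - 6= -18*r^3 - 24*r^2 + 274*r - 280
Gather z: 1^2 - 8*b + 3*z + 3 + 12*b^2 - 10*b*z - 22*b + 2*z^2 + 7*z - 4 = 12*b^2 - 30*b + 2*z^2 + z*(10 - 10*b)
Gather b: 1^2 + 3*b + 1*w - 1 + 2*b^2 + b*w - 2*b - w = 2*b^2 + b*(w + 1)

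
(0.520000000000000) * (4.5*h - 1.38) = 2.34*h - 0.7176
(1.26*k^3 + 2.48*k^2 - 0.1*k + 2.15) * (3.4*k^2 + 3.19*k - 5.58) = 4.284*k^5 + 12.4514*k^4 + 0.5404*k^3 - 6.8474*k^2 + 7.4165*k - 11.997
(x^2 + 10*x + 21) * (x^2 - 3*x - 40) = x^4 + 7*x^3 - 49*x^2 - 463*x - 840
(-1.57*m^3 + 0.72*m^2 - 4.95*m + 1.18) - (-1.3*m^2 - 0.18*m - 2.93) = -1.57*m^3 + 2.02*m^2 - 4.77*m + 4.11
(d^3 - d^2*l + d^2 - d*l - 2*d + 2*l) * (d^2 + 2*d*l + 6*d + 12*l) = d^5 + d^4*l + 7*d^4 - 2*d^3*l^2 + 7*d^3*l + 4*d^3 - 14*d^2*l^2 + 4*d^2*l - 12*d^2 - 8*d*l^2 - 12*d*l + 24*l^2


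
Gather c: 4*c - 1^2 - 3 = 4*c - 4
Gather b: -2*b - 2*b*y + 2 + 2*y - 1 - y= b*(-2*y - 2) + y + 1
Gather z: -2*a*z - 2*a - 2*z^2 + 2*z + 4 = -2*a - 2*z^2 + z*(2 - 2*a) + 4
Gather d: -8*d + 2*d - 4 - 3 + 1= -6*d - 6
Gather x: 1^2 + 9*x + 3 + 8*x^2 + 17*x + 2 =8*x^2 + 26*x + 6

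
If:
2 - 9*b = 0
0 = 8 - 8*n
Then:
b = 2/9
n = 1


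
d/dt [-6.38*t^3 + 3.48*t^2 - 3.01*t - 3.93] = -19.14*t^2 + 6.96*t - 3.01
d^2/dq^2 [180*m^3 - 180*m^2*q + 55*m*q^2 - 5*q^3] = 110*m - 30*q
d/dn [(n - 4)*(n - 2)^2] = (n - 2)*(3*n - 10)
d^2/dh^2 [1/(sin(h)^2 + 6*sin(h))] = 2*(-2*sin(h) - 9 - 15/sin(h) + 18/sin(h)^2 + 36/sin(h)^3)/(sin(h) + 6)^3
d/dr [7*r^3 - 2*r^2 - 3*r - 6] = 21*r^2 - 4*r - 3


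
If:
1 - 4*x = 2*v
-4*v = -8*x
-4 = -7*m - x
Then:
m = 31/56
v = 1/4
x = 1/8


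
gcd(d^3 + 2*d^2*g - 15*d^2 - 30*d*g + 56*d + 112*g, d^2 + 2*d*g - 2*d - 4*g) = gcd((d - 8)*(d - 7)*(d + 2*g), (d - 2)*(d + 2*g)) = d + 2*g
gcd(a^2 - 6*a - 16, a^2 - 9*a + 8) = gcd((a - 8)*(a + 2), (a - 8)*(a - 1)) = a - 8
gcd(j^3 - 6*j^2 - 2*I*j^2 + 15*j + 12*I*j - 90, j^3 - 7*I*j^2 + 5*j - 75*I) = j^2 - 2*I*j + 15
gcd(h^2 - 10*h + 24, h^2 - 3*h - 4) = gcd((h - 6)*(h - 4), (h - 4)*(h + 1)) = h - 4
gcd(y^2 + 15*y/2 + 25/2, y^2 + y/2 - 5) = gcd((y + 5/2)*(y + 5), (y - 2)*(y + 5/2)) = y + 5/2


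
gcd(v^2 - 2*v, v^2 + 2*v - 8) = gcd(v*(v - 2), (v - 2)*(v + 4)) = v - 2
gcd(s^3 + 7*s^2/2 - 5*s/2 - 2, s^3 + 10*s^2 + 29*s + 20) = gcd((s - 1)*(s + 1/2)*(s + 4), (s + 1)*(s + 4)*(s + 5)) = s + 4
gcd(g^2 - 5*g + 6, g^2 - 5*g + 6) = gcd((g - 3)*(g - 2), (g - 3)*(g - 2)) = g^2 - 5*g + 6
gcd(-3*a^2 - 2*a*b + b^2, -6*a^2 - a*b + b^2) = 3*a - b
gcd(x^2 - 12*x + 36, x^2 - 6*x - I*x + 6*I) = x - 6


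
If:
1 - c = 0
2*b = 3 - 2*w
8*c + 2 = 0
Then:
No Solution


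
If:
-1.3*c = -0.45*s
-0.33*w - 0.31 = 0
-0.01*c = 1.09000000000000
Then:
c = -109.00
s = -314.89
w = -0.94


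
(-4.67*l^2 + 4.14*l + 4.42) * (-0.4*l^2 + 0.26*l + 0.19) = 1.868*l^4 - 2.8702*l^3 - 1.5789*l^2 + 1.9358*l + 0.8398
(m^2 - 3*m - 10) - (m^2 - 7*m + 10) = 4*m - 20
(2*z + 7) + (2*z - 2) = 4*z + 5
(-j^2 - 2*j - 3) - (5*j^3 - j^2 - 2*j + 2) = -5*j^3 - 5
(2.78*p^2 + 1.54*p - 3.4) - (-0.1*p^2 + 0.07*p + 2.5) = 2.88*p^2 + 1.47*p - 5.9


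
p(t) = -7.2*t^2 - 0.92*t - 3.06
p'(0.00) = -0.92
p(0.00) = -3.06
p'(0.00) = -0.92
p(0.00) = -3.06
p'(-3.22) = 45.45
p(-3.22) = -74.75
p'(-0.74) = 9.74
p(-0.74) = -6.32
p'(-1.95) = 27.16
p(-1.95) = -28.64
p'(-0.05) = -0.20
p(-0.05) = -3.03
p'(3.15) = -46.28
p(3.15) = -77.40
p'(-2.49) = 34.94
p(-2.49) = -45.41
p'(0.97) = -14.89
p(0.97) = -10.73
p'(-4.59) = 65.18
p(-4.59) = -150.53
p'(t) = -14.4*t - 0.92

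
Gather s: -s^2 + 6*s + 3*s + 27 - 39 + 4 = -s^2 + 9*s - 8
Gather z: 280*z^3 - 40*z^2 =280*z^3 - 40*z^2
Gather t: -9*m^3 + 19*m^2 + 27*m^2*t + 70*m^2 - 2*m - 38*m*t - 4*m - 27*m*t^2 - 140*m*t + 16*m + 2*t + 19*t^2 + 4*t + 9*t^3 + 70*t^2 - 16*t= -9*m^3 + 89*m^2 + 10*m + 9*t^3 + t^2*(89 - 27*m) + t*(27*m^2 - 178*m - 10)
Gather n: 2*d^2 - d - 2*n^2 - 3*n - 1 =2*d^2 - d - 2*n^2 - 3*n - 1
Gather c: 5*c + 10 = 5*c + 10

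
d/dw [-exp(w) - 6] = -exp(w)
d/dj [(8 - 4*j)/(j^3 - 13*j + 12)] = 4*(-j^3 + 13*j + (j - 2)*(3*j^2 - 13) - 12)/(j^3 - 13*j + 12)^2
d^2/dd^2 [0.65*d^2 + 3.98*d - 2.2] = 1.30000000000000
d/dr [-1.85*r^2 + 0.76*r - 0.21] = 0.76 - 3.7*r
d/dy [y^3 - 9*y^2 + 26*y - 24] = 3*y^2 - 18*y + 26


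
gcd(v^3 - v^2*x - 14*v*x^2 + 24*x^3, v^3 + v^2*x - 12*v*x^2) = -v^2 - v*x + 12*x^2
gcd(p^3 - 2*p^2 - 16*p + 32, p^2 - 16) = p^2 - 16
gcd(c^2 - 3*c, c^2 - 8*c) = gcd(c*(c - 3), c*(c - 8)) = c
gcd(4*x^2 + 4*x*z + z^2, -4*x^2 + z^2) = 2*x + z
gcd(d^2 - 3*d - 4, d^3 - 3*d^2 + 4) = d + 1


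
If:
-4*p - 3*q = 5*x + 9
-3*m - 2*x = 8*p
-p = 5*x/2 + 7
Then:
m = 6*x + 56/3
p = -5*x/2 - 7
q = 5*x/3 + 19/3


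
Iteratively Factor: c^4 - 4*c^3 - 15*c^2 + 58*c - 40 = (c + 4)*(c^3 - 8*c^2 + 17*c - 10) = (c - 2)*(c + 4)*(c^2 - 6*c + 5) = (c - 5)*(c - 2)*(c + 4)*(c - 1)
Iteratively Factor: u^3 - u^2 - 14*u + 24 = (u - 2)*(u^2 + u - 12) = (u - 3)*(u - 2)*(u + 4)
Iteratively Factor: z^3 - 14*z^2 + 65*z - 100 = (z - 4)*(z^2 - 10*z + 25) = (z - 5)*(z - 4)*(z - 5)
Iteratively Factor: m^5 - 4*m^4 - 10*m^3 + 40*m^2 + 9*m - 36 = (m + 3)*(m^4 - 7*m^3 + 11*m^2 + 7*m - 12) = (m + 1)*(m + 3)*(m^3 - 8*m^2 + 19*m - 12) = (m - 3)*(m + 1)*(m + 3)*(m^2 - 5*m + 4) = (m - 3)*(m - 1)*(m + 1)*(m + 3)*(m - 4)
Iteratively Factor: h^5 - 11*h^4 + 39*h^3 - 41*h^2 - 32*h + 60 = (h - 2)*(h^4 - 9*h^3 + 21*h^2 + h - 30) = (h - 3)*(h - 2)*(h^3 - 6*h^2 + 3*h + 10) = (h - 3)*(h - 2)*(h + 1)*(h^2 - 7*h + 10) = (h - 3)*(h - 2)^2*(h + 1)*(h - 5)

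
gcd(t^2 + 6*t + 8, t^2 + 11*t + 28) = t + 4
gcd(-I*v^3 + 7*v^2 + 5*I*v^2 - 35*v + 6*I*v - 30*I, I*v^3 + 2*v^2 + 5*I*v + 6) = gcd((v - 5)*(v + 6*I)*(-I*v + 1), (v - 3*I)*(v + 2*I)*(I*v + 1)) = 1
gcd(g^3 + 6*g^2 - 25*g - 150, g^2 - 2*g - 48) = g + 6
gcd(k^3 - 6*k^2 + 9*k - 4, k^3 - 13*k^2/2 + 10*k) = k - 4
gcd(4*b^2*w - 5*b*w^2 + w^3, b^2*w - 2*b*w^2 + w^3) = -b*w + w^2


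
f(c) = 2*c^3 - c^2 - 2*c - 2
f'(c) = 6*c^2 - 2*c - 2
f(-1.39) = -6.52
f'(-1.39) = 12.37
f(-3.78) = -116.75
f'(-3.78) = 91.29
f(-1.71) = -11.50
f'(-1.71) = 18.96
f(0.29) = -2.62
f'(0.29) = -2.08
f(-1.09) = -3.60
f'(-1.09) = 7.31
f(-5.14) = -289.73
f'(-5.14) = 166.80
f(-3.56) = -97.79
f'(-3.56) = 81.16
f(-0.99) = -2.94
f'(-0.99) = 5.86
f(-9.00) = -1523.00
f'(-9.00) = 502.00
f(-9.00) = -1523.00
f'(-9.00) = 502.00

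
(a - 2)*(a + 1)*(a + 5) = a^3 + 4*a^2 - 7*a - 10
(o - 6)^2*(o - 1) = o^3 - 13*o^2 + 48*o - 36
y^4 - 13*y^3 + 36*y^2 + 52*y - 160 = (y - 8)*(y - 5)*(y - 2)*(y + 2)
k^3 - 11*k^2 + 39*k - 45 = (k - 5)*(k - 3)^2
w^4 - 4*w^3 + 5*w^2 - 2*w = w*(w - 2)*(w - 1)^2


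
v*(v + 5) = v^2 + 5*v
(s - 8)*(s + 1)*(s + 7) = s^3 - 57*s - 56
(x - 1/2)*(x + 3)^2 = x^3 + 11*x^2/2 + 6*x - 9/2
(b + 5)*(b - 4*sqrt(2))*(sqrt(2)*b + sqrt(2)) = sqrt(2)*b^3 - 8*b^2 + 6*sqrt(2)*b^2 - 48*b + 5*sqrt(2)*b - 40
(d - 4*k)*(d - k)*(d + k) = d^3 - 4*d^2*k - d*k^2 + 4*k^3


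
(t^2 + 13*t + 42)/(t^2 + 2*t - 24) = (t + 7)/(t - 4)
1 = 1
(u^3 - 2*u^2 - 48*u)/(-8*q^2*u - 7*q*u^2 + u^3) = (-u^2 + 2*u + 48)/(8*q^2 + 7*q*u - u^2)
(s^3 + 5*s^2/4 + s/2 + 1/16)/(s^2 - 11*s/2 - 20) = (16*s^3 + 20*s^2 + 8*s + 1)/(8*(2*s^2 - 11*s - 40))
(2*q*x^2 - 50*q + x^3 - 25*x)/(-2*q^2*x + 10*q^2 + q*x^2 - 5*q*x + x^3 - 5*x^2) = (x + 5)/(-q + x)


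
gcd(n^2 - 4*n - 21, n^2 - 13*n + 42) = n - 7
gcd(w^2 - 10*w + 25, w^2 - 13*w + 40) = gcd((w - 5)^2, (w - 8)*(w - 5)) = w - 5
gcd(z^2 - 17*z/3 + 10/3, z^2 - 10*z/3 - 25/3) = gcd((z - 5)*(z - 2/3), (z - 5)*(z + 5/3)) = z - 5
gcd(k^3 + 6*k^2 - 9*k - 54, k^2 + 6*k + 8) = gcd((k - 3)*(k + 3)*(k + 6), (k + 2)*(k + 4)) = 1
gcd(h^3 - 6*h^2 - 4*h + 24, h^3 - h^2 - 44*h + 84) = h^2 - 8*h + 12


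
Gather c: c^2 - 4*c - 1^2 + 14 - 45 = c^2 - 4*c - 32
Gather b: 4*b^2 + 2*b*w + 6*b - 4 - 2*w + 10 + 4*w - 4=4*b^2 + b*(2*w + 6) + 2*w + 2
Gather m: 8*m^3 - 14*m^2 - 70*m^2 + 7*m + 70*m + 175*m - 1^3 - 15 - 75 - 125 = 8*m^3 - 84*m^2 + 252*m - 216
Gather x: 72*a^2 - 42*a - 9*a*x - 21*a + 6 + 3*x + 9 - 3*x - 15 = 72*a^2 - 9*a*x - 63*a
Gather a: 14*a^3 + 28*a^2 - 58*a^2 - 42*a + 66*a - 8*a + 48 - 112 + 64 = 14*a^3 - 30*a^2 + 16*a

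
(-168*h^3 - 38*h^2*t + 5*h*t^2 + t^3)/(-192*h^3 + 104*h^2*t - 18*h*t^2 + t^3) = (28*h^2 + 11*h*t + t^2)/(32*h^2 - 12*h*t + t^2)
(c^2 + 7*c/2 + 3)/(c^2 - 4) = (c + 3/2)/(c - 2)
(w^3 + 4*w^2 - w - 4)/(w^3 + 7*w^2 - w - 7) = (w + 4)/(w + 7)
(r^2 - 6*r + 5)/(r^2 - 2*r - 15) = (r - 1)/(r + 3)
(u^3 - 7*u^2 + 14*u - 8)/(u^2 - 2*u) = u - 5 + 4/u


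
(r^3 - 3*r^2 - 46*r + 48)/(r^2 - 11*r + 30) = (r^3 - 3*r^2 - 46*r + 48)/(r^2 - 11*r + 30)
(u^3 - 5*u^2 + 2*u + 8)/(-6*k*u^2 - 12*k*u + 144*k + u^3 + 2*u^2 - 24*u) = (u^2 - u - 2)/(-6*k*u - 36*k + u^2 + 6*u)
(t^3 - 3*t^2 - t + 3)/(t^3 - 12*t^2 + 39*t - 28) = (t^2 - 2*t - 3)/(t^2 - 11*t + 28)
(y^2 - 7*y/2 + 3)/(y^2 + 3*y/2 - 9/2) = (y - 2)/(y + 3)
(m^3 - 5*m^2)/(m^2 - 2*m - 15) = m^2/(m + 3)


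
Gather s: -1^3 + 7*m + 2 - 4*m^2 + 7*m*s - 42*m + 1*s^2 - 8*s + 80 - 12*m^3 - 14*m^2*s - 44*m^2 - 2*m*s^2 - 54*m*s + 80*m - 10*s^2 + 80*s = -12*m^3 - 48*m^2 + 45*m + s^2*(-2*m - 9) + s*(-14*m^2 - 47*m + 72) + 81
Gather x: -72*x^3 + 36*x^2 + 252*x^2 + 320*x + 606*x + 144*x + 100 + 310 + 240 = -72*x^3 + 288*x^2 + 1070*x + 650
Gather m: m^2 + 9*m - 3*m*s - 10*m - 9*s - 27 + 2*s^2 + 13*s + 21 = m^2 + m*(-3*s - 1) + 2*s^2 + 4*s - 6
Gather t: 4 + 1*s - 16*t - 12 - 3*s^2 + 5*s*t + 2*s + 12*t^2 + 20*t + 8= -3*s^2 + 3*s + 12*t^2 + t*(5*s + 4)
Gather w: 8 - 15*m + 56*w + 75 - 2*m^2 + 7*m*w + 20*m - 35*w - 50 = -2*m^2 + 5*m + w*(7*m + 21) + 33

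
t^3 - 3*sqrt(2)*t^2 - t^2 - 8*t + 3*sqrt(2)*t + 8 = (t - 1)*(t - 4*sqrt(2))*(t + sqrt(2))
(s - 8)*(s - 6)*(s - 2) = s^3 - 16*s^2 + 76*s - 96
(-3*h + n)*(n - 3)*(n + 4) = -3*h*n^2 - 3*h*n + 36*h + n^3 + n^2 - 12*n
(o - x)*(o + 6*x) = o^2 + 5*o*x - 6*x^2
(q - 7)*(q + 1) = q^2 - 6*q - 7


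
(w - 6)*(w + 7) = w^2 + w - 42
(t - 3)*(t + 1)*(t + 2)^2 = t^4 + 2*t^3 - 7*t^2 - 20*t - 12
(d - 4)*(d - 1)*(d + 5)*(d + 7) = d^4 + 7*d^3 - 21*d^2 - 127*d + 140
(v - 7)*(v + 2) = v^2 - 5*v - 14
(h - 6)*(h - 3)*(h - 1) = h^3 - 10*h^2 + 27*h - 18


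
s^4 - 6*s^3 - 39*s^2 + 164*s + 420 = (s - 7)*(s - 6)*(s + 2)*(s + 5)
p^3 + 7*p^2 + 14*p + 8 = (p + 1)*(p + 2)*(p + 4)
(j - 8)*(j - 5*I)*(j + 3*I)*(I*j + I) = I*j^4 + 2*j^3 - 7*I*j^3 - 14*j^2 + 7*I*j^2 - 16*j - 105*I*j - 120*I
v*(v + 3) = v^2 + 3*v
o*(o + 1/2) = o^2 + o/2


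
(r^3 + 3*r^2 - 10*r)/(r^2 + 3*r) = (r^2 + 3*r - 10)/(r + 3)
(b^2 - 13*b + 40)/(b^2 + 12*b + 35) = (b^2 - 13*b + 40)/(b^2 + 12*b + 35)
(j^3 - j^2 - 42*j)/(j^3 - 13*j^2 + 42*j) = (j + 6)/(j - 6)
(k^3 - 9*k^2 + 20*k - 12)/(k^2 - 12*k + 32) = (k^3 - 9*k^2 + 20*k - 12)/(k^2 - 12*k + 32)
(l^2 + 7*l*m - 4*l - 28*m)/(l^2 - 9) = (l^2 + 7*l*m - 4*l - 28*m)/(l^2 - 9)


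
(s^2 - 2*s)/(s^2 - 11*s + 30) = s*(s - 2)/(s^2 - 11*s + 30)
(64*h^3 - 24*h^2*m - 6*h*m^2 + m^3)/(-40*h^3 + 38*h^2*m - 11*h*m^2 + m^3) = (-32*h^2 - 4*h*m + m^2)/(20*h^2 - 9*h*m + m^2)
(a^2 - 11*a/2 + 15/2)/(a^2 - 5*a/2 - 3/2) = (2*a - 5)/(2*a + 1)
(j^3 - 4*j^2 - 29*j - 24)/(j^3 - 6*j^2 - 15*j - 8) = (j + 3)/(j + 1)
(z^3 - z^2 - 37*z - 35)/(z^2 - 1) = (z^2 - 2*z - 35)/(z - 1)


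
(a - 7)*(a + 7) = a^2 - 49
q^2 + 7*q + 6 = (q + 1)*(q + 6)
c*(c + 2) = c^2 + 2*c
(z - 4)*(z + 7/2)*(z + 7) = z^3 + 13*z^2/2 - 35*z/2 - 98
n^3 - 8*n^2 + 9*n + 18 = (n - 6)*(n - 3)*(n + 1)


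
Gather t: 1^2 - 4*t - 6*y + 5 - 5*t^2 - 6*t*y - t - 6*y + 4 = -5*t^2 + t*(-6*y - 5) - 12*y + 10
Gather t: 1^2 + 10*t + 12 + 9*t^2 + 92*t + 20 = 9*t^2 + 102*t + 33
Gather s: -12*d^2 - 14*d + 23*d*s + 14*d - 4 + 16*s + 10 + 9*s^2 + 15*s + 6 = -12*d^2 + 9*s^2 + s*(23*d + 31) + 12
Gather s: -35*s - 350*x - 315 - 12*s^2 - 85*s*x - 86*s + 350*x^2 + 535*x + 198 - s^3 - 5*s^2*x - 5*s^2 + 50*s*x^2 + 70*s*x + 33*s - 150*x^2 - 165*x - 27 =-s^3 + s^2*(-5*x - 17) + s*(50*x^2 - 15*x - 88) + 200*x^2 + 20*x - 144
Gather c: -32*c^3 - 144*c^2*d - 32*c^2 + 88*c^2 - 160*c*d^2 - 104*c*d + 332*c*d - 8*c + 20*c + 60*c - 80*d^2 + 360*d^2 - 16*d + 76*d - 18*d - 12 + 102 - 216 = -32*c^3 + c^2*(56 - 144*d) + c*(-160*d^2 + 228*d + 72) + 280*d^2 + 42*d - 126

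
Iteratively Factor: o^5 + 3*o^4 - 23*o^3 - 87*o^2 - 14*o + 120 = (o - 5)*(o^4 + 8*o^3 + 17*o^2 - 2*o - 24) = (o - 5)*(o + 3)*(o^3 + 5*o^2 + 2*o - 8) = (o - 5)*(o + 3)*(o + 4)*(o^2 + o - 2) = (o - 5)*(o + 2)*(o + 3)*(o + 4)*(o - 1)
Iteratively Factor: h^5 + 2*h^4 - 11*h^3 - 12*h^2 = (h)*(h^4 + 2*h^3 - 11*h^2 - 12*h) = h^2*(h^3 + 2*h^2 - 11*h - 12) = h^2*(h - 3)*(h^2 + 5*h + 4) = h^2*(h - 3)*(h + 4)*(h + 1)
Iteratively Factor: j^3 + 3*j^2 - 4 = (j + 2)*(j^2 + j - 2) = (j + 2)^2*(j - 1)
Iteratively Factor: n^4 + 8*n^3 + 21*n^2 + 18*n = (n)*(n^3 + 8*n^2 + 21*n + 18) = n*(n + 2)*(n^2 + 6*n + 9) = n*(n + 2)*(n + 3)*(n + 3)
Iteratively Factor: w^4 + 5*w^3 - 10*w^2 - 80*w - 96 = (w + 3)*(w^3 + 2*w^2 - 16*w - 32) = (w + 2)*(w + 3)*(w^2 - 16) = (w + 2)*(w + 3)*(w + 4)*(w - 4)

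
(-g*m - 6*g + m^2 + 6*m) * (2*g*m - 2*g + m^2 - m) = -2*g^2*m^2 - 10*g^2*m + 12*g^2 + g*m^3 + 5*g*m^2 - 6*g*m + m^4 + 5*m^3 - 6*m^2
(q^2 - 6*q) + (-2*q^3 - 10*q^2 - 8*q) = -2*q^3 - 9*q^2 - 14*q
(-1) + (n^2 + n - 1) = n^2 + n - 2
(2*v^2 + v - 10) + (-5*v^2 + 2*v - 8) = -3*v^2 + 3*v - 18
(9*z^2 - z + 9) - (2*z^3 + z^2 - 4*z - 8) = -2*z^3 + 8*z^2 + 3*z + 17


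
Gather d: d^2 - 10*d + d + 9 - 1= d^2 - 9*d + 8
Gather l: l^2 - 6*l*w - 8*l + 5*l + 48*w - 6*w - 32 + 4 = l^2 + l*(-6*w - 3) + 42*w - 28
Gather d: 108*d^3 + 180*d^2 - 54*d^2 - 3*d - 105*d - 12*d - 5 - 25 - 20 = 108*d^3 + 126*d^2 - 120*d - 50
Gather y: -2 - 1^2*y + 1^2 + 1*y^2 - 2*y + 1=y^2 - 3*y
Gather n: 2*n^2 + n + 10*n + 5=2*n^2 + 11*n + 5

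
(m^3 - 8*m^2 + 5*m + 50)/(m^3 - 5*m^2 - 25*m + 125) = (m + 2)/(m + 5)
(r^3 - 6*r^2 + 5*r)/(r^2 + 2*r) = (r^2 - 6*r + 5)/(r + 2)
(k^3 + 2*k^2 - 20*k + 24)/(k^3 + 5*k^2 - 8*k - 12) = (k - 2)/(k + 1)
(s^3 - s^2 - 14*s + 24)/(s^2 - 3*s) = s + 2 - 8/s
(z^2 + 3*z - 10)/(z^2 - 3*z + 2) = (z + 5)/(z - 1)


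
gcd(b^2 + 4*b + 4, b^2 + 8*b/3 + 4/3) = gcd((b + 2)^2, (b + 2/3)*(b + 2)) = b + 2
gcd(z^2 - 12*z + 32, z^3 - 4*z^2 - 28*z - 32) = z - 8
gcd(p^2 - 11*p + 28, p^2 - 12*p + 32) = p - 4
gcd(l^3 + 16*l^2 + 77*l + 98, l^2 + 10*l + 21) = l + 7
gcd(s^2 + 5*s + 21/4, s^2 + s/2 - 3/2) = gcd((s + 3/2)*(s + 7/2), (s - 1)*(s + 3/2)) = s + 3/2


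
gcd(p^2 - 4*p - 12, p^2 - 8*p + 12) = p - 6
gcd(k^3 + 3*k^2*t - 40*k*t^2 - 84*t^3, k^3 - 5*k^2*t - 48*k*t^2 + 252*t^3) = -k^2 - k*t + 42*t^2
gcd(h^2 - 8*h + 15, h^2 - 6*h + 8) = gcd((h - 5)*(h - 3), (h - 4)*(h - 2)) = 1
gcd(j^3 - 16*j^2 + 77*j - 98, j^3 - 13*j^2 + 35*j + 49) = j^2 - 14*j + 49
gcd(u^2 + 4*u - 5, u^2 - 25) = u + 5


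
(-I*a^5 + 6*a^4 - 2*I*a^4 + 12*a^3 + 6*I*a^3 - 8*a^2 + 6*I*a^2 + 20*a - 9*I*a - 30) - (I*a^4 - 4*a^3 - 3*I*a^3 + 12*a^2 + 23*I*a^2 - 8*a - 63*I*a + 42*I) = -I*a^5 + 6*a^4 - 3*I*a^4 + 16*a^3 + 9*I*a^3 - 20*a^2 - 17*I*a^2 + 28*a + 54*I*a - 30 - 42*I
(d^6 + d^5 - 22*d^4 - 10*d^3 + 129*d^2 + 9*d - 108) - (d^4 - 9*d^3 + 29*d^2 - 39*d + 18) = d^6 + d^5 - 23*d^4 - d^3 + 100*d^2 + 48*d - 126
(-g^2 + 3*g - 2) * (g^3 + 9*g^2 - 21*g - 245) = -g^5 - 6*g^4 + 46*g^3 + 164*g^2 - 693*g + 490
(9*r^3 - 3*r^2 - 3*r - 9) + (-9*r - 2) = 9*r^3 - 3*r^2 - 12*r - 11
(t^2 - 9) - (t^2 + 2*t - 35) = 26 - 2*t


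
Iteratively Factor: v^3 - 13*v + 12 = (v - 3)*(v^2 + 3*v - 4) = (v - 3)*(v + 4)*(v - 1)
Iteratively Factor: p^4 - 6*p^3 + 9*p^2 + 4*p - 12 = (p - 2)*(p^3 - 4*p^2 + p + 6) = (p - 2)*(p + 1)*(p^2 - 5*p + 6) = (p - 2)^2*(p + 1)*(p - 3)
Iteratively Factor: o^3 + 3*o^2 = (o)*(o^2 + 3*o) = o*(o + 3)*(o)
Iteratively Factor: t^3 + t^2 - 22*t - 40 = (t + 4)*(t^2 - 3*t - 10) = (t + 2)*(t + 4)*(t - 5)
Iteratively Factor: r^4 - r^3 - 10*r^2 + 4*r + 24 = (r + 2)*(r^3 - 3*r^2 - 4*r + 12) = (r - 2)*(r + 2)*(r^2 - r - 6) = (r - 3)*(r - 2)*(r + 2)*(r + 2)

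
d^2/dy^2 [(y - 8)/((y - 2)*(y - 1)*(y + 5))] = 6*(y^5 - 14*y^4 - 37*y^3 + 52*y^2 + 268*y - 354)/(y^9 + 6*y^8 - 27*y^7 - 118*y^6 + 471*y^5 + 354*y^4 - 3457*y^3 + 5670*y^2 - 3900*y + 1000)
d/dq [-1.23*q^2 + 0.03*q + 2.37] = 0.03 - 2.46*q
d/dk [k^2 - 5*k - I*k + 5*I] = 2*k - 5 - I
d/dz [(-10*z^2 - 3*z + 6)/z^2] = 3*(z - 4)/z^3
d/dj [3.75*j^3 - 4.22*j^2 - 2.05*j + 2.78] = 11.25*j^2 - 8.44*j - 2.05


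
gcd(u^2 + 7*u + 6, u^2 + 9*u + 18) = u + 6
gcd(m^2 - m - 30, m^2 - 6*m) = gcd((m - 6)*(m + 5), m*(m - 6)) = m - 6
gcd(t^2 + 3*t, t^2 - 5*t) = t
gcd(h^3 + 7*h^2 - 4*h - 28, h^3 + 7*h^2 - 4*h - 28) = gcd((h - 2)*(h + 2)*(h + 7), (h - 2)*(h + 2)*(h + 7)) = h^3 + 7*h^2 - 4*h - 28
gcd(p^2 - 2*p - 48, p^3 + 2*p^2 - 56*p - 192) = p^2 - 2*p - 48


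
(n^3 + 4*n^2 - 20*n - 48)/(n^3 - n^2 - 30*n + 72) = (n + 2)/(n - 3)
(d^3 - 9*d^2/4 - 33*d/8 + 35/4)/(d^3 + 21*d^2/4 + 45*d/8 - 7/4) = (8*d^2 - 34*d + 35)/(8*d^2 + 26*d - 7)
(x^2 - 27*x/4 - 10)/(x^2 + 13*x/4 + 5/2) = (x - 8)/(x + 2)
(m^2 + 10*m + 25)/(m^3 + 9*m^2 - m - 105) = (m + 5)/(m^2 + 4*m - 21)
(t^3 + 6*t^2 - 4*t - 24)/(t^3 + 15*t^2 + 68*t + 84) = (t - 2)/(t + 7)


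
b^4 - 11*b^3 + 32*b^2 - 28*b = b*(b - 7)*(b - 2)^2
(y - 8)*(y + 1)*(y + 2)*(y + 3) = y^4 - 2*y^3 - 37*y^2 - 82*y - 48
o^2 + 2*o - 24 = (o - 4)*(o + 6)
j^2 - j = j*(j - 1)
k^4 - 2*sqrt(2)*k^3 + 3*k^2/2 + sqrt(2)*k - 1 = (k - sqrt(2))^2*(k - sqrt(2)/2)*(k + sqrt(2)/2)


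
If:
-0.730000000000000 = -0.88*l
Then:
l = 0.83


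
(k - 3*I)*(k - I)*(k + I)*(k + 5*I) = k^4 + 2*I*k^3 + 16*k^2 + 2*I*k + 15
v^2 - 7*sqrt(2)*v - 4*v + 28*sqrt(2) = (v - 4)*(v - 7*sqrt(2))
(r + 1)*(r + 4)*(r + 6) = r^3 + 11*r^2 + 34*r + 24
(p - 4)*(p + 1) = p^2 - 3*p - 4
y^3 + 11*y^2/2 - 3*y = y*(y - 1/2)*(y + 6)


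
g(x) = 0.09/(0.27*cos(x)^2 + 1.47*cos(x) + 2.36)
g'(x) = 0.09*(0.54*sin(x)*cos(x) + 1.47*sin(x))/(0.27*cos(x)^2 + 1.47*cos(x) + 2.36)^2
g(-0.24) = 0.02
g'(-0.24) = -0.00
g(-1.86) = 0.05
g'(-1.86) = -0.03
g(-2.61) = 0.07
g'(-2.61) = -0.03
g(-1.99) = 0.05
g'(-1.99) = -0.03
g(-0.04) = 0.02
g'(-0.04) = -0.00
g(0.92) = 0.03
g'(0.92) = 0.01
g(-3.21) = 0.08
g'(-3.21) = 0.00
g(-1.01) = 0.03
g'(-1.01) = -0.01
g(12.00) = 0.02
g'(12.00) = -0.00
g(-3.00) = 0.08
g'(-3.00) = -0.00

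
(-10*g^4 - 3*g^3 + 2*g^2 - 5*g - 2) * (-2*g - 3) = 20*g^5 + 36*g^4 + 5*g^3 + 4*g^2 + 19*g + 6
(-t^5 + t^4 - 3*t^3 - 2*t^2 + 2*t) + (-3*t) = -t^5 + t^4 - 3*t^3 - 2*t^2 - t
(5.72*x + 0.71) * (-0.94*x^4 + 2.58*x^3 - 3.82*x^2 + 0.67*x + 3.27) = -5.3768*x^5 + 14.0902*x^4 - 20.0186*x^3 + 1.1202*x^2 + 19.1801*x + 2.3217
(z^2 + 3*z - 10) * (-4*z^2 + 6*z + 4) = -4*z^4 - 6*z^3 + 62*z^2 - 48*z - 40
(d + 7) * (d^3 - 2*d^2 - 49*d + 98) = d^4 + 5*d^3 - 63*d^2 - 245*d + 686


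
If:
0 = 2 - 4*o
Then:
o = 1/2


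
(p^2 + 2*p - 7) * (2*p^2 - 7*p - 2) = 2*p^4 - 3*p^3 - 30*p^2 + 45*p + 14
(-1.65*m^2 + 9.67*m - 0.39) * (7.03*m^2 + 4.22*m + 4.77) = -11.5995*m^4 + 61.0171*m^3 + 30.1952*m^2 + 44.4801*m - 1.8603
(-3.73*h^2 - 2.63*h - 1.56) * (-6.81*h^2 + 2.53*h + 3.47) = 25.4013*h^4 + 8.4734*h^3 - 8.9734*h^2 - 13.0729*h - 5.4132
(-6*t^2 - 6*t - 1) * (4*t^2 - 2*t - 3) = -24*t^4 - 12*t^3 + 26*t^2 + 20*t + 3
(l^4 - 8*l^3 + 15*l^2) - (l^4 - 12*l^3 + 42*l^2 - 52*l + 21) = 4*l^3 - 27*l^2 + 52*l - 21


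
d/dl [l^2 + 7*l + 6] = 2*l + 7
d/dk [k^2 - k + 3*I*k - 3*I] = 2*k - 1 + 3*I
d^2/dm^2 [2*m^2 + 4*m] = 4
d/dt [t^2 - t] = 2*t - 1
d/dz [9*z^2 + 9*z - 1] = 18*z + 9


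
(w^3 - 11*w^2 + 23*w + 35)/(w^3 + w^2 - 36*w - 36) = (w^2 - 12*w + 35)/(w^2 - 36)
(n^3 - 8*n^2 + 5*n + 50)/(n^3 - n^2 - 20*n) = (n^2 - 3*n - 10)/(n*(n + 4))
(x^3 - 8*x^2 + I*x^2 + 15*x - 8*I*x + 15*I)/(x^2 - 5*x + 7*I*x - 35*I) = (x^2 + x*(-3 + I) - 3*I)/(x + 7*I)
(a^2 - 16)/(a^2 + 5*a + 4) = (a - 4)/(a + 1)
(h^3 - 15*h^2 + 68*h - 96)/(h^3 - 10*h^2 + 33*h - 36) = (h - 8)/(h - 3)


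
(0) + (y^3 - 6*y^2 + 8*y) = y^3 - 6*y^2 + 8*y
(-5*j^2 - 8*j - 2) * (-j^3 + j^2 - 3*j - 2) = 5*j^5 + 3*j^4 + 9*j^3 + 32*j^2 + 22*j + 4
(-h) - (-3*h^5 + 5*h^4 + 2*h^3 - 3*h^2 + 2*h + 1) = 3*h^5 - 5*h^4 - 2*h^3 + 3*h^2 - 3*h - 1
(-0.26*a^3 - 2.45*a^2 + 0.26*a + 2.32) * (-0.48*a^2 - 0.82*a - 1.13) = 0.1248*a^5 + 1.3892*a^4 + 2.178*a^3 + 1.4417*a^2 - 2.1962*a - 2.6216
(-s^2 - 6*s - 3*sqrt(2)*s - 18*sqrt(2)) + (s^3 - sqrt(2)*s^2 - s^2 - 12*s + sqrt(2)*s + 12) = s^3 - 2*s^2 - sqrt(2)*s^2 - 18*s - 2*sqrt(2)*s - 18*sqrt(2) + 12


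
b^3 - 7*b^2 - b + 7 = (b - 7)*(b - 1)*(b + 1)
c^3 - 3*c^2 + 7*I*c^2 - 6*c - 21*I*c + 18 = (c - 3)*(c + I)*(c + 6*I)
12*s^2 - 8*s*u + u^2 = (-6*s + u)*(-2*s + u)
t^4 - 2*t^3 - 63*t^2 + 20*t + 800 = (t - 8)*(t - 4)*(t + 5)^2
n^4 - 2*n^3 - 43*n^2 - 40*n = n*(n - 8)*(n + 1)*(n + 5)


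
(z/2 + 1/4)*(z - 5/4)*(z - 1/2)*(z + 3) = z^4/2 + 7*z^3/8 - 2*z^2 - 7*z/32 + 15/32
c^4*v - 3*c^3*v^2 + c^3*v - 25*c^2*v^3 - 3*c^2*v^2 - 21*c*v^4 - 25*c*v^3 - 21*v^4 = (c - 7*v)*(c + v)*(c + 3*v)*(c*v + v)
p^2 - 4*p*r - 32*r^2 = (p - 8*r)*(p + 4*r)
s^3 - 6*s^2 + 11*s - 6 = (s - 3)*(s - 2)*(s - 1)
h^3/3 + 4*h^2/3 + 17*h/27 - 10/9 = (h/3 + 1)*(h - 2/3)*(h + 5/3)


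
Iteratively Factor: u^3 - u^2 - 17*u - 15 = (u - 5)*(u^2 + 4*u + 3) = (u - 5)*(u + 3)*(u + 1)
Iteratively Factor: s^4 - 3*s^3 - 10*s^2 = (s - 5)*(s^3 + 2*s^2) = (s - 5)*(s + 2)*(s^2) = s*(s - 5)*(s + 2)*(s)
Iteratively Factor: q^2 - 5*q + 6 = (q - 3)*(q - 2)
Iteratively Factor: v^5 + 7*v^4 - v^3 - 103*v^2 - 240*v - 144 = (v + 1)*(v^4 + 6*v^3 - 7*v^2 - 96*v - 144) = (v - 4)*(v + 1)*(v^3 + 10*v^2 + 33*v + 36) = (v - 4)*(v + 1)*(v + 3)*(v^2 + 7*v + 12) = (v - 4)*(v + 1)*(v + 3)^2*(v + 4)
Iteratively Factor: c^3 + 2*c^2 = (c)*(c^2 + 2*c) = c^2*(c + 2)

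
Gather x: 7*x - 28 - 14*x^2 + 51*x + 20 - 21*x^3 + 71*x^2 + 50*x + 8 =-21*x^3 + 57*x^2 + 108*x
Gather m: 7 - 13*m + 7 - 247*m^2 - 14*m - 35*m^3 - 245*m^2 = -35*m^3 - 492*m^2 - 27*m + 14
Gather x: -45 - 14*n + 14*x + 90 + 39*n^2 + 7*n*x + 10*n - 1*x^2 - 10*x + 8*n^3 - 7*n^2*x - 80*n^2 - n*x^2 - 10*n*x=8*n^3 - 41*n^2 - 4*n + x^2*(-n - 1) + x*(-7*n^2 - 3*n + 4) + 45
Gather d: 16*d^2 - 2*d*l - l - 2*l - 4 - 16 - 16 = 16*d^2 - 2*d*l - 3*l - 36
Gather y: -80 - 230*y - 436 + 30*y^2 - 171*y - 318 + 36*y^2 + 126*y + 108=66*y^2 - 275*y - 726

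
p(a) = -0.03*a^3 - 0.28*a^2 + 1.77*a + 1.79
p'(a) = -0.09*a^2 - 0.56*a + 1.77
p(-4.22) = -8.41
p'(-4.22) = 2.53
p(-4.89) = -10.05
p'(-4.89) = 2.36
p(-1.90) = -2.38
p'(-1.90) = 2.51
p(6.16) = -4.94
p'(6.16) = -5.09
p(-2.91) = -4.99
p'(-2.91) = 2.64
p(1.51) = 3.72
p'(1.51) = 0.72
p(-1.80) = -2.13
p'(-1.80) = 2.49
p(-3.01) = -5.26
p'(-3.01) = 2.64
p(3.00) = 3.77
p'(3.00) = -0.72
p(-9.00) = -14.95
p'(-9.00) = -0.48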